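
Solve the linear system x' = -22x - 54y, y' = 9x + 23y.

Coefficient matrix A = [[-22, -54], [9, 23]].
Characteristic polynomial det(A - λI) = λ^2 - λ - 20 = 0.
Eigenvalues λ = 5, -4.
For λ=5: (A-λI) row 1 is [-27, -54], so an eigenvector is (2, -1).
For λ=-4: (A-λI) row 1 is [-18, -54], so an eigenvector is (-3, 1).
General solution: C_1e^(5t)(2,-1) + C_2e^(-4t)(-3,1).

x(t) = 2C_1e^(5t) - 3C_2e^(-4t), y(t) = -C_1e^(5t) + C_2e^(-4t)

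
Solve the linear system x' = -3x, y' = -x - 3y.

Coefficient matrix A = [[-3, 0], [-1, -3]].
Characteristic polynomial det(A - λI) = λ^2 + 6λ + 9 = 0.
Single eigenvalue λ = -3 with algebraic multiplicity 2.
Eigenvector v = (0,-1); generalized eigenvector w with (A-λI)w=v is (1,1).
General solution: e^(-3t)[C_1·v + C_2·(t·v + w)].

x(t) = C_2e^(-3t), y(t) = -C_1e^(-3t) - C_2te^(-3t) + C_2e^(-3t)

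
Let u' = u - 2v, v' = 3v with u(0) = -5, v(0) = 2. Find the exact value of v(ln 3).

A = [[1,-2],[0,3]]; eigenvalues λ = 3, 1.
Eigenvectors: (-1,1) for λ=3, (1,0) for λ=1.
From the initial condition, c_1 = 2, c_2 = -3.
v(ln 3) = (2)(3^3)(1) + (-3)(3^1)(0) = 54.

54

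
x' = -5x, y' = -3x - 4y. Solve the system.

x(t) = -c_2e^(-5t), y(t) = c_1e^(-4t) - 3c_2e^(-5t)

Coefficient matrix A = [[-5, 0], [-3, -4]].
Characteristic polynomial det(A - λI) = λ^2 + 9λ + 20 = 0.
Eigenvalues λ = -4, -5.
For λ=-4: (A-λI) row 1 is [-1, 0], so an eigenvector is (0, 1).
For λ=-5: (A-λI) row 2 is [-3, 1], so an eigenvector is (-1, -3).
General solution: c_1e^(-4t)(0,1) + c_2e^(-5t)(-1,-3).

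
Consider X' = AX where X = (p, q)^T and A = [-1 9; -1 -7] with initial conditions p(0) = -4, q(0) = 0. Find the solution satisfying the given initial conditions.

p(t) = -12te^(-4t) - 4e^(-4t), q(t) = 4te^(-4t)

Coefficient matrix A = [[-1, 9], [-1, -7]].
Characteristic polynomial det(A - λI) = λ^2 + 8λ + 16 = 0.
Single eigenvalue λ = -4 with algebraic multiplicity 2.
Eigenvector v = (3,-1); generalized eigenvector w with (A-λI)w=v is (-2,1).
General solution: e^(-4t)[K_1·v + K_2·(t·v + w)].
Applying p(0)=-4, q(0)=0 gives K_1=-4, K_2=-4.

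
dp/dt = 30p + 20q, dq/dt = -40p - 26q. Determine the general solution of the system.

p(t) = -K_1e^(2t)sin(4t) + 2K_1e^(2t)cos(4t) + 2K_2e^(2t)sin(4t) + K_2e^(2t)cos(4t), q(t) = K_1e^(2t)sin(4t) - 3K_1e^(2t)cos(4t) - 3K_2e^(2t)sin(4t) - K_2e^(2t)cos(4t)

Coefficient matrix A = [[30, 20], [-40, -26]].
Characteristic polynomial det(A - λI) = λ^2 - 4λ + 20 = 0.
Eigenvalues λ = 2 ± 4i (complex conjugate pair).
For λ=2+4i: an eigenvector is (2,-3) - i(-1,1) = (2 + i, -3 - i).
A real fundamental pair from Re and Im of e^((2+4i)t)v: X_1 = e^(2t)(cos(4t)·(2,-3) + sin(4t)·(-1,1)), X_2 = e^(2t)(sin(4t)·(2,-3) - cos(4t)·(-1,1)).
General solution: K_1X_1 + K_2X_2.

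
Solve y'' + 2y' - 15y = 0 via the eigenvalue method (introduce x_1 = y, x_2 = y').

y(t) = c_1e^(-5t) + c_2e^(3t)

Let x_1 = y, x_2 = y'. Then x_1' = x_2 and x_2' = 15x_1 - 2x_2.
A = [[0,1],[15,-2]]; det(A-λI) = λ^2 + 2λ - 15.
Eigenvalues λ = -5, 3 with eigenvectors (1,-5), (1,3).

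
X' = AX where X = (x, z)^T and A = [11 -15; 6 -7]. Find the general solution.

x(t) = K_1e^(2t)sin(3t) + 2K_1e^(2t)cos(3t) + 2K_2e^(2t)sin(3t) - K_2e^(2t)cos(3t), z(t) = K_1e^(2t)sin(3t) + K_1e^(2t)cos(3t) + K_2e^(2t)sin(3t) - K_2e^(2t)cos(3t)

Coefficient matrix A = [[11, -15], [6, -7]].
Characteristic polynomial det(A - λI) = λ^2 - 4λ + 13 = 0.
Eigenvalues λ = 2 ± 3i (complex conjugate pair).
For λ=2+3i: an eigenvector is (2,1) - i(1,1) = (2 - i, 1 - i).
A real fundamental pair from Re and Im of e^((2+3i)t)v: X_1 = e^(2t)(cos(3t)·(2,1) + sin(3t)·(1,1)), X_2 = e^(2t)(sin(3t)·(2,1) - cos(3t)·(1,1)).
General solution: K_1X_1 + K_2X_2.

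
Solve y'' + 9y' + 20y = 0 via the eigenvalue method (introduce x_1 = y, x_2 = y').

y(t) = c_1e^(-5t) + c_2e^(-4t)

Let x_1 = y, x_2 = y'. Then x_1' = x_2 and x_2' = -20x_1 - 9x_2.
A = [[0,1],[-20,-9]]; det(A-λI) = λ^2 + 9λ + 20.
Eigenvalues λ = -5, -4 with eigenvectors (1,-5), (1,-4).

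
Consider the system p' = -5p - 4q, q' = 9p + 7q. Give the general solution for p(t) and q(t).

p(t) = -2K_1e^(t) - 2K_2te^(t) - K_2e^(t), q(t) = 3K_1e^(t) + 3K_2te^(t) + 2K_2e^(t)

Coefficient matrix A = [[-5, -4], [9, 7]].
Characteristic polynomial det(A - λI) = λ^2 - 2λ + 1 = 0.
Single eigenvalue λ = 1 with algebraic multiplicity 2.
Eigenvector v = (-2,3); generalized eigenvector w with (A-λI)w=v is (-1,2).
General solution: e^(t)[K_1·v + K_2·(t·v + w)].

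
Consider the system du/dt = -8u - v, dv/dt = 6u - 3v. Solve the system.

u(t) = C_1e^(-5t) - C_2e^(-6t), v(t) = -3C_1e^(-5t) + 2C_2e^(-6t)

Coefficient matrix A = [[-8, -1], [6, -3]].
Characteristic polynomial det(A - λI) = λ^2 + 11λ + 30 = 0.
Eigenvalues λ = -5, -6.
For λ=-5: (A-λI) row 1 is [-3, -1], so an eigenvector is (1, -3).
For λ=-6: (A-λI) row 1 is [-2, -1], so an eigenvector is (-1, 2).
General solution: C_1e^(-5t)(1,-3) + C_2e^(-6t)(-1,2).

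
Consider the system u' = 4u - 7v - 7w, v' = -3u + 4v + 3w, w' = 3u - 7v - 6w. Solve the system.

Coefficient matrix A = [[4, -7, -7], [-3, 4, 3], [3, -7, -6]].
det(A - λI) = 0 gives eigenvalues λ = -3, 4, 1.
For λ=-3: eigenvector (1,0,1).
For λ=4: eigenvector (-1,1,-1).
For λ=1: eigenvector (0,-1,1).
General solution: C_1e^(-3t)(1,0,1) + C_2e^(4t)(-1,1,-1) + C_3e^(t)(0,-1,1).

u(t) = C_1e^(-3t) - C_2e^(4t), v(t) = C_2e^(4t) - C_3e^(t), w(t) = C_1e^(-3t) - C_2e^(4t) + C_3e^(t)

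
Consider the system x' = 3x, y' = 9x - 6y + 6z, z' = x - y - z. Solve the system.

x(t) = c_3e^(3t), y(t) = 3c_1e^(-4t) - 2c_2e^(-3t) + c_3e^(3t), z(t) = c_1e^(-4t) - c_2e^(-3t)

Coefficient matrix A = [[3, 0, 0], [9, -6, 6], [1, -1, -1]].
det(A - λI) = 0 gives eigenvalues λ = -4, -3, 3.
For λ=-4: eigenvector (0,3,1).
For λ=-3: eigenvector (0,-2,-1).
For λ=3: eigenvector (1,1,0).
General solution: c_1e^(-4t)(0,3,1) + c_2e^(-3t)(0,-2,-1) + c_3e^(3t)(1,1,0).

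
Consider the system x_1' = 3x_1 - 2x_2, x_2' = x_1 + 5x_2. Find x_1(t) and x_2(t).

x_1(t) = -K_1e^(4t)sin(t) + K_1e^(4t)cos(t) + K_2e^(4t)sin(t) + K_2e^(4t)cos(t), x_2(t) = K_1e^(4t)sin(t) - K_2e^(4t)cos(t)

Coefficient matrix A = [[3, -2], [1, 5]].
Characteristic polynomial det(A - λI) = λ^2 - 8λ + 17 = 0.
Eigenvalues λ = 4 ± i (complex conjugate pair).
For λ=4+i: an eigenvector is (1,0) - i(-1,1) = (1 + i, 0 - i).
A real fundamental pair from Re and Im of e^((4+i)t)v: X_1 = e^(4t)(cos(t)·(1,0) + sin(t)·(-1,1)), X_2 = e^(4t)(sin(t)·(1,0) - cos(t)·(-1,1)).
General solution: K_1X_1 + K_2X_2.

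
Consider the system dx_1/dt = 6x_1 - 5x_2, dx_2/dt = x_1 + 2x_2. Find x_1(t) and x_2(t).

Coefficient matrix A = [[6, -5], [1, 2]].
Characteristic polynomial det(A - λI) = λ^2 - 8λ + 17 = 0.
Eigenvalues λ = 4 ± i (complex conjugate pair).
For λ=4+i: an eigenvector is (-2,-1) - i(1,0) = (-2 - i, -1).
A real fundamental pair from Re and Im of e^((4+i)t)v: X_1 = e^(4t)(cos(t)·(-2,-1) + sin(t)·(1,0)), X_2 = e^(4t)(sin(t)·(-2,-1) - cos(t)·(1,0)).
General solution: c_1X_1 + c_2X_2.

x_1(t) = c_1e^(4t)sin(t) - 2c_1e^(4t)cos(t) - 2c_2e^(4t)sin(t) - c_2e^(4t)cos(t), x_2(t) = -c_1e^(4t)cos(t) - c_2e^(4t)sin(t)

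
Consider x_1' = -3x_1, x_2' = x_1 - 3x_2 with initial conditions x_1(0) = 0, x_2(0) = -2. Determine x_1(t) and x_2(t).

Coefficient matrix A = [[-3, 0], [1, -3]].
Characteristic polynomial det(A - λI) = λ^2 + 6λ + 9 = 0.
Single eigenvalue λ = -3 with algebraic multiplicity 2.
Eigenvector v = (0,1); generalized eigenvector w with (A-λI)w=v is (1,-1).
General solution: e^(-3t)[K_1·v + K_2·(t·v + w)].
Applying x_1(0)=0, x_2(0)=-2 gives K_1=-2, K_2=0.

x_1(t) = 0, x_2(t) = -2e^(-3t)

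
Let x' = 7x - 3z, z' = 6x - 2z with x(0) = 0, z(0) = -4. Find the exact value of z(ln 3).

A = [[7,-3],[6,-2]]; eigenvalues λ = 1, 4.
Eigenvectors: (-1,-2) for λ=1, (-1,-1) for λ=4.
From the initial condition, c_1 = 4, c_2 = -4.
z(ln 3) = (4)(3^1)(-2) + (-4)(3^4)(-1) = 300.

300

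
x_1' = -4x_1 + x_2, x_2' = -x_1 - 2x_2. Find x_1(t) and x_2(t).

x_1(t) = -K_1e^(-3t) - K_2te^(-3t) - K_2e^(-3t), x_2(t) = -K_1e^(-3t) - K_2te^(-3t) - 2K_2e^(-3t)

Coefficient matrix A = [[-4, 1], [-1, -2]].
Characteristic polynomial det(A - λI) = λ^2 + 6λ + 9 = 0.
Single eigenvalue λ = -3 with algebraic multiplicity 2.
Eigenvector v = (-1,-1); generalized eigenvector w with (A-λI)w=v is (-1,-2).
General solution: e^(-3t)[K_1·v + K_2·(t·v + w)].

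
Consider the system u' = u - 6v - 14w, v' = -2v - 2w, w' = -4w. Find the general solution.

u(t) = K_1e^(t) + 2K_2e^(-2t) + 4K_3e^(-4t), v(t) = K_2e^(-2t) + K_3e^(-4t), w(t) = K_3e^(-4t)

Coefficient matrix A = [[1, -6, -14], [0, -2, -2], [0, 0, -4]].
det(A - λI) = 0 gives eigenvalues λ = 1, -2, -4.
For λ=1: eigenvector (1,0,0).
For λ=-2: eigenvector (2,1,0).
For λ=-4: eigenvector (4,1,1).
General solution: K_1e^(t)(1,0,0) + K_2e^(-2t)(2,1,0) + K_3e^(-4t)(4,1,1).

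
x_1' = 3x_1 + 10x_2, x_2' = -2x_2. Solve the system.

Coefficient matrix A = [[3, 10], [0, -2]].
Characteristic polynomial det(A - λI) = λ^2 - λ - 6 = 0.
Eigenvalues λ = -2, 3.
For λ=-2: (A-λI) row 1 is [5, 10], so an eigenvector is (2, -1).
For λ=3: (A-λI) row 1 is [0, 10], so an eigenvector is (-1, 0).
General solution: K_1e^(-2t)(2,-1) + K_2e^(3t)(-1,0).

x_1(t) = 2K_1e^(-2t) - K_2e^(3t), x_2(t) = -K_1e^(-2t)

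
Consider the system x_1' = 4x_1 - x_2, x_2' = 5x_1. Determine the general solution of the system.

Coefficient matrix A = [[4, -1], [5, 0]].
Characteristic polynomial det(A - λI) = λ^2 - 4λ + 5 = 0.
Eigenvalues λ = 2 ± i (complex conjugate pair).
For λ=2+i: an eigenvector is (0,-1) - i(1,2) = (0 - i, -1 - 2i).
A real fundamental pair from Re and Im of e^((2+i)t)v: X_1 = e^(2t)(cos(t)·(0,-1) + sin(t)·(1,2)), X_2 = e^(2t)(sin(t)·(0,-1) - cos(t)·(1,2)).
General solution: C_1X_1 + C_2X_2.

x_1(t) = C_1e^(2t)sin(t) - C_2e^(2t)cos(t), x_2(t) = 2C_1e^(2t)sin(t) - C_1e^(2t)cos(t) - C_2e^(2t)sin(t) - 2C_2e^(2t)cos(t)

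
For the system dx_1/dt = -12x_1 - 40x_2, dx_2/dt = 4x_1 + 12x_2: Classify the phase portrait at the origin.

A = [[-12,-40],[4,12]]; det(A-λI) = λ^2 + 16.
λ = 0 ± 4i: zero real part.

center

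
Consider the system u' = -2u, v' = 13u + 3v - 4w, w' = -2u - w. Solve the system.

Coefficient matrix A = [[-2, 0, 0], [13, 3, -4], [-2, 0, -1]].
det(A - λI) = 0 gives eigenvalues λ = -2, 3, -1.
For λ=-2: eigenvector (1,-1,2).
For λ=3: eigenvector (0,1,0).
For λ=-1: eigenvector (0,1,1).
General solution: C_1e^(-2t)(1,-1,2) + C_2e^(3t)(0,1,0) + C_3e^(-t)(0,1,1).

u(t) = C_1e^(-2t), v(t) = -C_1e^(-2t) + C_2e^(3t) + C_3e^(-t), w(t) = 2C_1e^(-2t) + C_3e^(-t)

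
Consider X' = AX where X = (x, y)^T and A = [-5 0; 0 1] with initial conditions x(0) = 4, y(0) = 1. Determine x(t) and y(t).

x(t) = 4e^(-5t), y(t) = e^(t)

Coefficient matrix A = [[-5, 0], [0, 1]].
Characteristic polynomial det(A - λI) = λ^2 + 4λ - 5 = 0.
Eigenvalues λ = 1, -5.
For λ=1: (A-λI) row 1 is [-6, 0], so an eigenvector is (0, -1).
For λ=-5: (A-λI) row 2 is [0, 6], so an eigenvector is (1, 0).
General solution: C_1e^(t)(0,-1) + C_2e^(-5t)(1,0).
Applying x(0)=4, y(0)=1 gives C_1=-1, C_2=4.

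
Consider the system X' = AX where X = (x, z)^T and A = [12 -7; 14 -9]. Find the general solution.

Coefficient matrix A = [[12, -7], [14, -9]].
Characteristic polynomial det(A - λI) = λ^2 - 3λ - 10 = 0.
Eigenvalues λ = 5, -2.
For λ=5: (A-λI) row 1 is [7, -7], so an eigenvector is (1, 1).
For λ=-2: (A-λI) row 1 is [14, -7], so an eigenvector is (-1, -2).
General solution: c_1e^(5t)(1,1) + c_2e^(-2t)(-1,-2).

x(t) = c_1e^(5t) - c_2e^(-2t), z(t) = c_1e^(5t) - 2c_2e^(-2t)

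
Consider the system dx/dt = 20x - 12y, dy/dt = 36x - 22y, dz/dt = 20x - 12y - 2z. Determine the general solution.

Coefficient matrix A = [[20, -12, 0], [36, -22, 0], [20, -12, -2]].
det(A - λI) = 0 gives eigenvalues λ = -4, 2, -2.
For λ=-4: eigenvector (1,2,2).
For λ=2: eigenvector (-2,-3,-1).
For λ=-2: eigenvector (0,0,1).
General solution: c_1e^(-4t)(1,2,2) + c_2e^(2t)(-2,-3,-1) + c_3e^(-2t)(0,0,1).

x(t) = c_1e^(-4t) - 2c_2e^(2t), y(t) = 2c_1e^(-4t) - 3c_2e^(2t), z(t) = 2c_1e^(-4t) - c_2e^(2t) + c_3e^(-2t)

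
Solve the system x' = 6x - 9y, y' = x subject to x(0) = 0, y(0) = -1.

Coefficient matrix A = [[6, -9], [1, 0]].
Characteristic polynomial det(A - λI) = λ^2 - 6λ + 9 = 0.
Single eigenvalue λ = 3 with algebraic multiplicity 2.
Eigenvector v = (3,1); generalized eigenvector w with (A-λI)w=v is (-2,-1).
General solution: e^(3t)[K_1·v + K_2·(t·v + w)].
Applying x(0)=0, y(0)=-1 gives K_1=2, K_2=3.

x(t) = 9te^(3t), y(t) = 3te^(3t) - e^(3t)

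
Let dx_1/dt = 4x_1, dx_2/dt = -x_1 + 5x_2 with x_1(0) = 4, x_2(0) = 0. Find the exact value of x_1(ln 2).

64

A = [[4,0],[-1,5]]; eigenvalues λ = 4, 5.
Eigenvectors: (-1,-1) for λ=4, (0,1) for λ=5.
From the initial condition, c_1 = -4, c_2 = -4.
x_1(ln 2) = (-4)(2^4)(-1) + (-4)(2^5)(0) = 64.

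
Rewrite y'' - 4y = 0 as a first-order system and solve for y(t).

Let x_1 = y, x_2 = y'. Then x_1' = x_2 and x_2' = 4x_1.
A = [[0,1],[4,0]]; det(A-λI) = λ^2 - 4.
Eigenvalues λ = 2, -2 with eigenvectors (1,2), (1,-2).

y(t) = K_1e^(2t) + K_2e^(-2t)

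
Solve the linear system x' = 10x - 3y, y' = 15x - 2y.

x(t) = -c_1e^(4t)sin(3t) + c_2e^(4t)cos(3t), y(t) = -2c_1e^(4t)sin(3t) + c_1e^(4t)cos(3t) + c_2e^(4t)sin(3t) + 2c_2e^(4t)cos(3t)

Coefficient matrix A = [[10, -3], [15, -2]].
Characteristic polynomial det(A - λI) = λ^2 - 8λ + 25 = 0.
Eigenvalues λ = 4 ± 3i (complex conjugate pair).
For λ=4+3i: an eigenvector is (0,1) - i(-1,-2) = (0 + i, 1 + 2i).
A real fundamental pair from Re and Im of e^((4+3i)t)v: X_1 = e^(4t)(cos(3t)·(0,1) + sin(3t)·(-1,-2)), X_2 = e^(4t)(sin(3t)·(0,1) - cos(3t)·(-1,-2)).
General solution: c_1X_1 + c_2X_2.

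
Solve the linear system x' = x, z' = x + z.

Coefficient matrix A = [[1, 0], [1, 1]].
Characteristic polynomial det(A - λI) = λ^2 - 2λ + 1 = 0.
Single eigenvalue λ = 1 with algebraic multiplicity 2.
Eigenvector v = (0,1); generalized eigenvector w with (A-λI)w=v is (1,-3).
General solution: e^(t)[K_1·v + K_2·(t·v + w)].

x(t) = K_2e^(t), z(t) = K_1e^(t) + K_2te^(t) - 3K_2e^(t)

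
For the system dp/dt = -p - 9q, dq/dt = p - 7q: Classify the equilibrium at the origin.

A = [[-1,-9],[1,-7]]; det(A-λI) = λ^2 + 8λ + 16.
repeated λ = -4 with a single eigenvector.

stable improper node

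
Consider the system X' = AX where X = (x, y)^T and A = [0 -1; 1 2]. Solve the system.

x(t) = -C_1e^(t) - C_2te^(t) + C_2e^(t), y(t) = C_1e^(t) + C_2te^(t)

Coefficient matrix A = [[0, -1], [1, 2]].
Characteristic polynomial det(A - λI) = λ^2 - 2λ + 1 = 0.
Single eigenvalue λ = 1 with algebraic multiplicity 2.
Eigenvector v = (-1,1); generalized eigenvector w with (A-λI)w=v is (1,0).
General solution: e^(t)[C_1·v + C_2·(t·v + w)].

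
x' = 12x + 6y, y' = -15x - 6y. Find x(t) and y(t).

Coefficient matrix A = [[12, 6], [-15, -6]].
Characteristic polynomial det(A - λI) = λ^2 - 6λ + 18 = 0.
Eigenvalues λ = 3 ± 3i (complex conjugate pair).
For λ=3+3i: an eigenvector is (-1,2) - i(1,-1) = (-1 - i, 2 + i).
A real fundamental pair from Re and Im of e^((3+3i)t)v: X_1 = e^(3t)(cos(3t)·(-1,2) + sin(3t)·(1,-1)), X_2 = e^(3t)(sin(3t)·(-1,2) - cos(3t)·(1,-1)).
General solution: K_1X_1 + K_2X_2.

x(t) = K_1e^(3t)sin(3t) - K_1e^(3t)cos(3t) - K_2e^(3t)sin(3t) - K_2e^(3t)cos(3t), y(t) = -K_1e^(3t)sin(3t) + 2K_1e^(3t)cos(3t) + 2K_2e^(3t)sin(3t) + K_2e^(3t)cos(3t)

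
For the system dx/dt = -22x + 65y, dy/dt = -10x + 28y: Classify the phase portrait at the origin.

A = [[-22,65],[-10,28]]; det(A-λI) = λ^2 - 6λ + 34.
λ = 3 ± 5i: positive real part.

unstable spiral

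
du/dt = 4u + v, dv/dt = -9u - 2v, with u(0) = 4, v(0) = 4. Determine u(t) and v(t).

u(t) = 16te^(t) + 4e^(t), v(t) = -48te^(t) + 4e^(t)

Coefficient matrix A = [[4, 1], [-9, -2]].
Characteristic polynomial det(A - λI) = λ^2 - 2λ + 1 = 0.
Single eigenvalue λ = 1 with algebraic multiplicity 2.
Eigenvector v = (1,-3); generalized eigenvector w with (A-λI)w=v is (1,-2).
General solution: e^(t)[C_1·v + C_2·(t·v + w)].
Applying u(0)=4, v(0)=4 gives C_1=-12, C_2=16.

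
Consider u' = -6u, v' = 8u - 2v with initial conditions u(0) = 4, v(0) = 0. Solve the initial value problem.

Coefficient matrix A = [[-6, 0], [8, -2]].
Characteristic polynomial det(A - λI) = λ^2 + 8λ + 12 = 0.
Eigenvalues λ = -2, -6.
For λ=-2: (A-λI) row 1 is [-4, 0], so an eigenvector is (0, 1).
For λ=-6: (A-λI) row 2 is [8, 4], so an eigenvector is (-1, 2).
General solution: K_1e^(-2t)(0,1) + K_2e^(-6t)(-1,2).
Applying u(0)=4, v(0)=0 gives K_1=8, K_2=-4.

u(t) = 4e^(-6t), v(t) = 8e^(-2t) - 8e^(-6t)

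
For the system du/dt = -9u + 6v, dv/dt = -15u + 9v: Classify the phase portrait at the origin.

A = [[-9,6],[-15,9]]; det(A-λI) = λ^2 + 9.
λ = 0 ± 3i: zero real part.

center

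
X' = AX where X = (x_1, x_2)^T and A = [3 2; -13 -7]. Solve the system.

x_1(t) = C_1e^(-2t)sin(t) - C_1e^(-2t)cos(t) - C_2e^(-2t)sin(t) - C_2e^(-2t)cos(t), x_2(t) = -2C_1e^(-2t)sin(t) + 3C_1e^(-2t)cos(t) + 3C_2e^(-2t)sin(t) + 2C_2e^(-2t)cos(t)

Coefficient matrix A = [[3, 2], [-13, -7]].
Characteristic polynomial det(A - λI) = λ^2 + 4λ + 5 = 0.
Eigenvalues λ = -2 ± i (complex conjugate pair).
For λ=-2+i: an eigenvector is (-1,3) - i(1,-2) = (-1 - i, 3 + 2i).
A real fundamental pair from Re and Im of e^((-2+i)t)v: X_1 = e^(-2t)(cos(t)·(-1,3) + sin(t)·(1,-2)), X_2 = e^(-2t)(sin(t)·(-1,3) - cos(t)·(1,-2)).
General solution: C_1X_1 + C_2X_2.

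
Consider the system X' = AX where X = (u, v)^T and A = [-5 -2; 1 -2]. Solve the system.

Coefficient matrix A = [[-5, -2], [1, -2]].
Characteristic polynomial det(A - λI) = λ^2 + 7λ + 12 = 0.
Eigenvalues λ = -4, -3.
For λ=-4: (A-λI) row 1 is [-1, -2], so an eigenvector is (2, -1).
For λ=-3: (A-λI) row 1 is [-2, -2], so an eigenvector is (-1, 1).
General solution: c_1e^(-4t)(2,-1) + c_2e^(-3t)(-1,1).

u(t) = 2c_1e^(-4t) - c_2e^(-3t), v(t) = -c_1e^(-4t) + c_2e^(-3t)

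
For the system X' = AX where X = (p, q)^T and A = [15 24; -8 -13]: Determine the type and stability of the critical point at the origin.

A = [[15,24],[-8,-13]]; det(A-λI) = λ^2 - 2λ - 3.
λ = -1, 3: opposite signs.

saddle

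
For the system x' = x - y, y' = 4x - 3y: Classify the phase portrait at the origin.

A = [[1,-1],[4,-3]]; det(A-λI) = λ^2 + 2λ + 1.
repeated λ = -1 with a single eigenvector.

stable improper node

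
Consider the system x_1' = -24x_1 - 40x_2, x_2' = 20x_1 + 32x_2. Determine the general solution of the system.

x_1(t) = -3K_1e^(4t)sin(4t) - K_1e^(4t)cos(4t) - K_2e^(4t)sin(4t) + 3K_2e^(4t)cos(4t), x_2(t) = 2K_1e^(4t)sin(4t) + K_1e^(4t)cos(4t) + K_2e^(4t)sin(4t) - 2K_2e^(4t)cos(4t)

Coefficient matrix A = [[-24, -40], [20, 32]].
Characteristic polynomial det(A - λI) = λ^2 - 8λ + 32 = 0.
Eigenvalues λ = 4 ± 4i (complex conjugate pair).
For λ=4+4i: an eigenvector is (-1,1) - i(-3,2) = (-1 + 3i, 1 - 2i).
A real fundamental pair from Re and Im of e^((4+4i)t)v: X_1 = e^(4t)(cos(4t)·(-1,1) + sin(4t)·(-3,2)), X_2 = e^(4t)(sin(4t)·(-1,1) - cos(4t)·(-3,2)).
General solution: K_1X_1 + K_2X_2.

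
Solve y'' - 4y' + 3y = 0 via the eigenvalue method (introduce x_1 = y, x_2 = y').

y(t) = K_1e^(t) + K_2e^(3t)

Let x_1 = y, x_2 = y'. Then x_1' = x_2 and x_2' = -3x_1 + 4x_2.
A = [[0,1],[-3,4]]; det(A-λI) = λ^2 - 4λ + 3.
Eigenvalues λ = 1, 3 with eigenvectors (1,1), (1,3).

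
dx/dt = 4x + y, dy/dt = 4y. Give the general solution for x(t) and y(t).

x(t) = K_1e^(4t) + K_2te^(4t) - 2K_2e^(4t), y(t) = K_2e^(4t)

Coefficient matrix A = [[4, 1], [0, 4]].
Characteristic polynomial det(A - λI) = λ^2 - 8λ + 16 = 0.
Single eigenvalue λ = 4 with algebraic multiplicity 2.
Eigenvector v = (1,0); generalized eigenvector w with (A-λI)w=v is (-2,1).
General solution: e^(4t)[K_1·v + K_2·(t·v + w)].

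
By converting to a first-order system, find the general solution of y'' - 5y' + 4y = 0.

y(t) = C_1e^(4t) + C_2e^(t)

Let x_1 = y, x_2 = y'. Then x_1' = x_2 and x_2' = -4x_1 + 5x_2.
A = [[0,1],[-4,5]]; det(A-λI) = λ^2 - 5λ + 4.
Eigenvalues λ = 4, 1 with eigenvectors (1,4), (1,1).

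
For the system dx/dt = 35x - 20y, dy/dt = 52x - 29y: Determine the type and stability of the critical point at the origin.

A = [[35,-20],[52,-29]]; det(A-λI) = λ^2 - 6λ + 25.
λ = 3 ± 4i: positive real part.

unstable spiral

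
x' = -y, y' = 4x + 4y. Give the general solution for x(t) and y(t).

x(t) = -C_1e^(2t) - C_2te^(2t) - C_2e^(2t), y(t) = 2C_1e^(2t) + 2C_2te^(2t) + 3C_2e^(2t)

Coefficient matrix A = [[0, -1], [4, 4]].
Characteristic polynomial det(A - λI) = λ^2 - 4λ + 4 = 0.
Single eigenvalue λ = 2 with algebraic multiplicity 2.
Eigenvector v = (-1,2); generalized eigenvector w with (A-λI)w=v is (-1,3).
General solution: e^(2t)[C_1·v + C_2·(t·v + w)].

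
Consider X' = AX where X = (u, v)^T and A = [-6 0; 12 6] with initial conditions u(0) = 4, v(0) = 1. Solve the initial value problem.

u(t) = 4e^(-6t), v(t) = 5e^(6t) - 4e^(-6t)

Coefficient matrix A = [[-6, 0], [12, 6]].
Characteristic polynomial det(A - λI) = λ^2 - 36 = 0.
Eigenvalues λ = -6, 6.
For λ=-6: (A-λI) row 2 is [12, 12], so an eigenvector is (-1, 1).
For λ=6: (A-λI) row 1 is [-12, 0], so an eigenvector is (0, -1).
General solution: C_1e^(-6t)(-1,1) + C_2e^(6t)(0,-1).
Applying u(0)=4, v(0)=1 gives C_1=-4, C_2=-5.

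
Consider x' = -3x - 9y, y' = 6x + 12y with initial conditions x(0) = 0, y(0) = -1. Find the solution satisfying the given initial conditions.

x(t) = 3e^(6t) - 3e^(3t), y(t) = -3e^(6t) + 2e^(3t)

Coefficient matrix A = [[-3, -9], [6, 12]].
Characteristic polynomial det(A - λI) = λ^2 - 9λ + 18 = 0.
Eigenvalues λ = 6, 3.
For λ=6: (A-λI) row 1 is [-9, -9], so an eigenvector is (-1, 1).
For λ=3: (A-λI) row 1 is [-6, -9], so an eigenvector is (-3, 2).
General solution: c_1e^(6t)(-1,1) + c_2e^(3t)(-3,2).
Applying x(0)=0, y(0)=-1 gives c_1=-3, c_2=1.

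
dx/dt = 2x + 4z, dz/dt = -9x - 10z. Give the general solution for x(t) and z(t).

x(t) = 2K_1e^(-4t) + 2K_2te^(-4t) - K_2e^(-4t), z(t) = -3K_1e^(-4t) - 3K_2te^(-4t) + 2K_2e^(-4t)

Coefficient matrix A = [[2, 4], [-9, -10]].
Characteristic polynomial det(A - λI) = λ^2 + 8λ + 16 = 0.
Single eigenvalue λ = -4 with algebraic multiplicity 2.
Eigenvector v = (2,-3); generalized eigenvector w with (A-λI)w=v is (-1,2).
General solution: e^(-4t)[K_1·v + K_2·(t·v + w)].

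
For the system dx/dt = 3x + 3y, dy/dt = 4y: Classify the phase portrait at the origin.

A = [[3,3],[0,4]]; det(A-λI) = λ^2 - 7λ + 12.
λ = 4, 3: both positive.

unstable node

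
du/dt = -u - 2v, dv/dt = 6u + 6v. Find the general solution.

Coefficient matrix A = [[-1, -2], [6, 6]].
Characteristic polynomial det(A - λI) = λ^2 - 5λ + 6 = 0.
Eigenvalues λ = 2, 3.
For λ=2: (A-λI) row 1 is [-3, -2], so an eigenvector is (-2, 3).
For λ=3: (A-λI) row 1 is [-4, -2], so an eigenvector is (1, -2).
General solution: K_1e^(2t)(-2,3) + K_2e^(3t)(1,-2).

u(t) = -2K_1e^(2t) + K_2e^(3t), v(t) = 3K_1e^(2t) - 2K_2e^(3t)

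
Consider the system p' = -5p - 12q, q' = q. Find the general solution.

Coefficient matrix A = [[-5, -12], [0, 1]].
Characteristic polynomial det(A - λI) = λ^2 + 4λ - 5 = 0.
Eigenvalues λ = 1, -5.
For λ=1: (A-λI) row 1 is [-6, -12], so an eigenvector is (-2, 1).
For λ=-5: (A-λI) row 1 is [0, -12], so an eigenvector is (1, 0).
General solution: K_1e^(t)(-2,1) + K_2e^(-5t)(1,0).

p(t) = -2K_1e^(t) + K_2e^(-5t), q(t) = K_1e^(t)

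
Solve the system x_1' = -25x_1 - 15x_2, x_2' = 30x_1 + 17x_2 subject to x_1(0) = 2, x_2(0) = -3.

x_1(t) = e^(-4t)sin(3t) + 2e^(-4t)cos(3t), x_2(t) = -e^(-4t)sin(3t) - 3e^(-4t)cos(3t)

Coefficient matrix A = [[-25, -15], [30, 17]].
Characteristic polynomial det(A - λI) = λ^2 + 8λ + 25 = 0.
Eigenvalues λ = -4 ± 3i (complex conjugate pair).
For λ=-4+3i: an eigenvector is (-2,3) - i(-1,1) = (-2 + i, 3 - i).
A real fundamental pair from Re and Im of e^((-4+3i)t)v: X_1 = e^(-4t)(cos(3t)·(-2,3) + sin(3t)·(-1,1)), X_2 = e^(-4t)(sin(3t)·(-2,3) - cos(3t)·(-1,1)).
General solution: C_1X_1 + C_2X_2.
Applying x_1(0)=2, x_2(0)=-3 gives C_1=-1, C_2=0.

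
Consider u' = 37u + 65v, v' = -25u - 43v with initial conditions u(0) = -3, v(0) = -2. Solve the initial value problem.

u(t) = -50e^(-3t)sin(5t) - 3e^(-3t)cos(5t), v(t) = 31e^(-3t)sin(5t) - 2e^(-3t)cos(5t)

Coefficient matrix A = [[37, 65], [-25, -43]].
Characteristic polynomial det(A - λI) = λ^2 + 6λ + 34 = 0.
Eigenvalues λ = -3 ± 5i (complex conjugate pair).
For λ=-3+5i: an eigenvector is (-2,1) - i(-3,2) = (-2 + 3i, 1 - 2i).
A real fundamental pair from Re and Im of e^((-3+5i)t)v: X_1 = e^(-3t)(cos(5t)·(-2,1) + sin(5t)·(-3,2)), X_2 = e^(-3t)(sin(5t)·(-2,1) - cos(5t)·(-3,2)).
General solution: c_1X_1 + c_2X_2.
Applying u(0)=-3, v(0)=-2 gives c_1=12, c_2=7.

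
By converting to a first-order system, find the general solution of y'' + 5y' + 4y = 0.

y(t) = K_1e^(-t) + K_2e^(-4t)

Let x_1 = y, x_2 = y'. Then x_1' = x_2 and x_2' = -4x_1 - 5x_2.
A = [[0,1],[-4,-5]]; det(A-λI) = λ^2 + 5λ + 4.
Eigenvalues λ = -1, -4 with eigenvectors (1,-1), (1,-4).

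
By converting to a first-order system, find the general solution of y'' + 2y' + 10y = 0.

Let x_1 = y, x_2 = y'. Then x_1' = x_2 and x_2' = -10x_1 - 2x_2.
A = [[0,1],[-10,-2]]; det(A-λI) = λ^2 + 2λ + 10.
Eigenvalues λ = -1 ± 3i.

y(t) = c_1e^(-t)cos(3t) + c_2e^(-t)sin(3t)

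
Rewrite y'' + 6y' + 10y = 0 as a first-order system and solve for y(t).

y(t) = C_1e^(-3t)cos(t) + C_2e^(-3t)sin(t)

Let x_1 = y, x_2 = y'. Then x_1' = x_2 and x_2' = -10x_1 - 6x_2.
A = [[0,1],[-10,-6]]; det(A-λI) = λ^2 + 6λ + 10.
Eigenvalues λ = -3 ± i.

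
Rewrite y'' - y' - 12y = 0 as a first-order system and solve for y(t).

y(t) = c_1e^(-3t) + c_2e^(4t)

Let x_1 = y, x_2 = y'. Then x_1' = x_2 and x_2' = 12x_1 + x_2.
A = [[0,1],[12,1]]; det(A-λI) = λ^2 - λ - 12.
Eigenvalues λ = -3, 4 with eigenvectors (1,-3), (1,4).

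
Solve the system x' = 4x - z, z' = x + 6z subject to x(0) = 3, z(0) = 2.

Coefficient matrix A = [[4, -1], [1, 6]].
Characteristic polynomial det(A - λI) = λ^2 - 10λ + 25 = 0.
Single eigenvalue λ = 5 with algebraic multiplicity 2.
Eigenvector v = (-1,1); generalized eigenvector w with (A-λI)w=v is (-2,3).
General solution: e^(5t)[C_1·v + C_2·(t·v + w)].
Applying x(0)=3, z(0)=2 gives C_1=-13, C_2=5.

x(t) = -5te^(5t) + 3e^(5t), z(t) = 5te^(5t) + 2e^(5t)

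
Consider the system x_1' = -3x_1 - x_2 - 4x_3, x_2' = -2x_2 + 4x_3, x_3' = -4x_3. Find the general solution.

Coefficient matrix A = [[-3, -1, -4], [0, -2, 4], [0, 0, -4]].
det(A - λI) = 0 gives eigenvalues λ = -4, -2, -3.
For λ=-4: eigenvector (2,-2,1).
For λ=-2: eigenvector (-1,1,0).
For λ=-3: eigenvector (1,0,0).
General solution: c_1e^(-4t)(2,-2,1) + c_2e^(-2t)(-1,1,0) + c_3e^(-3t)(1,0,0).

x_1(t) = 2c_1e^(-4t) - c_2e^(-2t) + c_3e^(-3t), x_2(t) = -2c_1e^(-4t) + c_2e^(-2t), x_3(t) = c_1e^(-4t)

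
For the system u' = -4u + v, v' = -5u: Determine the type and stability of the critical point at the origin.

stable spiral

A = [[-4,1],[-5,0]]; det(A-λI) = λ^2 + 4λ + 5.
λ = -2 ± i: negative real part.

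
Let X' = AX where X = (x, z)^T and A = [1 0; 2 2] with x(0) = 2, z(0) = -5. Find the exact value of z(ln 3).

-21

A = [[1,0],[2,2]]; eigenvalues λ = 2, 1.
Eigenvectors: (0,1) for λ=2, (-1,2) for λ=1.
From the initial condition, c_1 = -1, c_2 = -2.
z(ln 3) = (-1)(3^2)(1) + (-2)(3^1)(2) = -21.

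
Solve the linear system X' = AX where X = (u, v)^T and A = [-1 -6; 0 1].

u(t) = -c_1e^(-t) + 3c_2e^(t), v(t) = -c_2e^(t)

Coefficient matrix A = [[-1, -6], [0, 1]].
Characteristic polynomial det(A - λI) = λ^2 - 1 = 0.
Eigenvalues λ = -1, 1.
For λ=-1: (A-λI) row 1 is [0, -6], so an eigenvector is (-1, 0).
For λ=1: (A-λI) row 1 is [-2, -6], so an eigenvector is (3, -1).
General solution: c_1e^(-t)(-1,0) + c_2e^(t)(3,-1).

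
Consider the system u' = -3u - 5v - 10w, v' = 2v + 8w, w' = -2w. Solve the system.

Coefficient matrix A = [[-3, -5, -10], [0, 2, 8], [0, 0, -2]].
det(A - λI) = 0 gives eigenvalues λ = -3, 2, -2.
For λ=-3: eigenvector (1,0,0).
For λ=2: eigenvector (-1,1,0).
For λ=-2: eigenvector (0,-2,1).
General solution: K_1e^(-3t)(1,0,0) + K_2e^(2t)(-1,1,0) + K_3e^(-2t)(0,-2,1).

u(t) = K_1e^(-3t) - K_2e^(2t), v(t) = K_2e^(2t) - 2K_3e^(-2t), w(t) = K_3e^(-2t)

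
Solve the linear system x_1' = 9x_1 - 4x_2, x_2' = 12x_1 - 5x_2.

x_1(t) = -C_1e^(t) - 2C_2e^(3t), x_2(t) = -2C_1e^(t) - 3C_2e^(3t)

Coefficient matrix A = [[9, -4], [12, -5]].
Characteristic polynomial det(A - λI) = λ^2 - 4λ + 3 = 0.
Eigenvalues λ = 1, 3.
For λ=1: (A-λI) row 1 is [8, -4], so an eigenvector is (-1, -2).
For λ=3: (A-λI) row 1 is [6, -4], so an eigenvector is (-2, -3).
General solution: C_1e^(t)(-1,-2) + C_2e^(3t)(-2,-3).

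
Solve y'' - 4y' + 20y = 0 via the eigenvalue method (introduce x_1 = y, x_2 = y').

Let x_1 = y, x_2 = y'. Then x_1' = x_2 and x_2' = -20x_1 + 4x_2.
A = [[0,1],[-20,4]]; det(A-λI) = λ^2 - 4λ + 20.
Eigenvalues λ = 2 ± 4i.

y(t) = K_1e^(2t)cos(4t) + K_2e^(2t)sin(4t)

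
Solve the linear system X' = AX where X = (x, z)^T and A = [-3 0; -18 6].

Coefficient matrix A = [[-3, 0], [-18, 6]].
Characteristic polynomial det(A - λI) = λ^2 - 3λ - 18 = 0.
Eigenvalues λ = 6, -3.
For λ=6: (A-λI) row 1 is [-9, 0], so an eigenvector is (0, -1).
For λ=-3: (A-λI) row 2 is [-18, 9], so an eigenvector is (-1, -2).
General solution: K_1e^(6t)(0,-1) + K_2e^(-3t)(-1,-2).

x(t) = -K_2e^(-3t), z(t) = -K_1e^(6t) - 2K_2e^(-3t)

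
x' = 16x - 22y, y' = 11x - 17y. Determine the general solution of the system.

x(t) = K_1e^(-6t) + 2K_2e^(5t), y(t) = K_1e^(-6t) + K_2e^(5t)

Coefficient matrix A = [[16, -22], [11, -17]].
Characteristic polynomial det(A - λI) = λ^2 + λ - 30 = 0.
Eigenvalues λ = -6, 5.
For λ=-6: (A-λI) row 1 is [22, -22], so an eigenvector is (1, 1).
For λ=5: (A-λI) row 1 is [11, -22], so an eigenvector is (2, 1).
General solution: K_1e^(-6t)(1,1) + K_2e^(5t)(2,1).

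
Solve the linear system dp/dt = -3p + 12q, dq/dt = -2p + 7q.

Coefficient matrix A = [[-3, 12], [-2, 7]].
Characteristic polynomial det(A - λI) = λ^2 - 4λ + 3 = 0.
Eigenvalues λ = 1, 3.
For λ=1: (A-λI) row 1 is [-4, 12], so an eigenvector is (3, 1).
For λ=3: (A-λI) row 1 is [-6, 12], so an eigenvector is (2, 1).
General solution: C_1e^(t)(3,1) + C_2e^(3t)(2,1).

p(t) = 3C_1e^(t) + 2C_2e^(3t), q(t) = C_1e^(t) + C_2e^(3t)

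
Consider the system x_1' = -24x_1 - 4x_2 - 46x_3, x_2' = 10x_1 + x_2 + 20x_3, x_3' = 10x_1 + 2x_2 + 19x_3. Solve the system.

Coefficient matrix A = [[-24, -4, -46], [10, 1, 20], [10, 2, 19]].
det(A - λI) = 0 gives eigenvalues λ = -1, 1, -4.
For λ=-1: eigenvector (-2,0,1).
For λ=1: eigenvector (-2,1,1).
For λ=-4: eigenvector (5,-2,-2).
General solution: c_1e^(-t)(-2,0,1) + c_2e^(t)(-2,1,1) + c_3e^(-4t)(5,-2,-2).

x_1(t) = -2c_1e^(-t) - 2c_2e^(t) + 5c_3e^(-4t), x_2(t) = c_2e^(t) - 2c_3e^(-4t), x_3(t) = c_1e^(-t) + c_2e^(t) - 2c_3e^(-4t)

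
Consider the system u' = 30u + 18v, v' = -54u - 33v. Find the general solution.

Coefficient matrix A = [[30, 18], [-54, -33]].
Characteristic polynomial det(A - λI) = λ^2 + 3λ - 18 = 0.
Eigenvalues λ = 3, -6.
For λ=3: (A-λI) row 1 is [27, 18], so an eigenvector is (2, -3).
For λ=-6: (A-λI) row 1 is [36, 18], so an eigenvector is (-1, 2).
General solution: K_1e^(3t)(2,-3) + K_2e^(-6t)(-1,2).

u(t) = 2K_1e^(3t) - K_2e^(-6t), v(t) = -3K_1e^(3t) + 2K_2e^(-6t)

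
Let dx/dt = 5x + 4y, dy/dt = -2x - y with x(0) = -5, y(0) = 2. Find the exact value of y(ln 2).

22

A = [[5,4],[-2,-1]]; eigenvalues λ = 3, 1.
Eigenvectors: (2,-1) for λ=3, (1,-1) for λ=1.
From the initial condition, c_1 = -3, c_2 = 1.
y(ln 2) = (-3)(2^3)(-1) + (1)(2^1)(-1) = 22.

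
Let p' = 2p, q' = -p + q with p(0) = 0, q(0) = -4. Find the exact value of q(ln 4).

-16

A = [[2,0],[-1,1]]; eigenvalues λ = 1, 2.
Eigenvectors: (0,1) for λ=1, (-1,1) for λ=2.
From the initial condition, c_1 = -4, c_2 = 0.
q(ln 4) = (-4)(4^1)(1) + (0)(4^2)(1) = -16.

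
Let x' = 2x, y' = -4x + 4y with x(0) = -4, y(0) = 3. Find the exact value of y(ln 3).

819

A = [[2,0],[-4,4]]; eigenvalues λ = 4, 2.
Eigenvectors: (0,-1) for λ=4, (-1,-2) for λ=2.
From the initial condition, c_1 = -11, c_2 = 4.
y(ln 3) = (-11)(3^4)(-1) + (4)(3^2)(-2) = 819.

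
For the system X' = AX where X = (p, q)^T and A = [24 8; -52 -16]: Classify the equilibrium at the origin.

unstable spiral

A = [[24,8],[-52,-16]]; det(A-λI) = λ^2 - 8λ + 32.
λ = 4 ± 4i: positive real part.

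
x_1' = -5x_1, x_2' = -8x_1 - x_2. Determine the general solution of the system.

Coefficient matrix A = [[-5, 0], [-8, -1]].
Characteristic polynomial det(A - λI) = λ^2 + 6λ + 5 = 0.
Eigenvalues λ = -5, -1.
For λ=-5: (A-λI) row 2 is [-8, 4], so an eigenvector is (1, 2).
For λ=-1: (A-λI) row 1 is [-4, 0], so an eigenvector is (0, 1).
General solution: C_1e^(-5t)(1,2) + C_2e^(-t)(0,1).

x_1(t) = C_1e^(-5t), x_2(t) = 2C_1e^(-5t) + C_2e^(-t)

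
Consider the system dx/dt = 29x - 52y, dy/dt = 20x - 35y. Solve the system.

x(t) = -3C_1e^(-3t)sin(4t) - 2C_1e^(-3t)cos(4t) - 2C_2e^(-3t)sin(4t) + 3C_2e^(-3t)cos(4t), y(t) = -2C_1e^(-3t)sin(4t) - C_1e^(-3t)cos(4t) - C_2e^(-3t)sin(4t) + 2C_2e^(-3t)cos(4t)

Coefficient matrix A = [[29, -52], [20, -35]].
Characteristic polynomial det(A - λI) = λ^2 + 6λ + 25 = 0.
Eigenvalues λ = -3 ± 4i (complex conjugate pair).
For λ=-3+4i: an eigenvector is (-2,-1) - i(-3,-2) = (-2 + 3i, -1 + 2i).
A real fundamental pair from Re and Im of e^((-3+4i)t)v: X_1 = e^(-3t)(cos(4t)·(-2,-1) + sin(4t)·(-3,-2)), X_2 = e^(-3t)(sin(4t)·(-2,-1) - cos(4t)·(-3,-2)).
General solution: C_1X_1 + C_2X_2.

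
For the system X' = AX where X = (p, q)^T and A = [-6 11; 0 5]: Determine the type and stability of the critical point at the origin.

saddle

A = [[-6,11],[0,5]]; det(A-λI) = λ^2 + λ - 30.
λ = 5, -6: opposite signs.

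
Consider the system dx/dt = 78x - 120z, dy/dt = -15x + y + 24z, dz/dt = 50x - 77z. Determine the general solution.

Coefficient matrix A = [[78, 0, -120], [-15, 1, 24], [50, 0, -77]].
det(A - λI) = 0 gives eigenvalues λ = 1, -2, 3.
For λ=1: eigenvector (0,1,0).
For λ=-2: eigenvector (-3,1,-2).
For λ=3: eigenvector (8,0,5).
General solution: c_1e^(t)(0,1,0) + c_2e^(-2t)(-3,1,-2) + c_3e^(3t)(8,0,5).

x(t) = -3c_2e^(-2t) + 8c_3e^(3t), y(t) = c_1e^(t) + c_2e^(-2t), z(t) = -2c_2e^(-2t) + 5c_3e^(3t)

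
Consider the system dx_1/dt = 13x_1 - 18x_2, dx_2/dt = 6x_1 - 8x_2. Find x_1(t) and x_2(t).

Coefficient matrix A = [[13, -18], [6, -8]].
Characteristic polynomial det(A - λI) = λ^2 - 5λ + 4 = 0.
Eigenvalues λ = 1, 4.
For λ=1: (A-λI) row 1 is [12, -18], so an eigenvector is (-3, -2).
For λ=4: (A-λI) row 1 is [9, -18], so an eigenvector is (2, 1).
General solution: c_1e^(t)(-3,-2) + c_2e^(4t)(2,1).

x_1(t) = -3c_1e^(t) + 2c_2e^(4t), x_2(t) = -2c_1e^(t) + c_2e^(4t)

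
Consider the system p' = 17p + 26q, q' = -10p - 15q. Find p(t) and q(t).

Coefficient matrix A = [[17, 26], [-10, -15]].
Characteristic polynomial det(A - λI) = λ^2 - 2λ + 5 = 0.
Eigenvalues λ = 1 ± 2i (complex conjugate pair).
For λ=1+2i: an eigenvector is (-2,1) - i(-3,2) = (-2 + 3i, 1 - 2i).
A real fundamental pair from Re and Im of e^((1+2i)t)v: X_1 = e^(t)(cos(2t)·(-2,1) + sin(2t)·(-3,2)), X_2 = e^(t)(sin(2t)·(-2,1) - cos(2t)·(-3,2)).
General solution: c_1X_1 + c_2X_2.

p(t) = -3c_1e^(t)sin(2t) - 2c_1e^(t)cos(2t) - 2c_2e^(t)sin(2t) + 3c_2e^(t)cos(2t), q(t) = 2c_1e^(t)sin(2t) + c_1e^(t)cos(2t) + c_2e^(t)sin(2t) - 2c_2e^(t)cos(2t)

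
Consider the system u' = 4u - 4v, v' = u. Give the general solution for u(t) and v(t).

u(t) = -2K_1e^(2t) - 2K_2te^(2t) + K_2e^(2t), v(t) = -K_1e^(2t) - K_2te^(2t) + K_2e^(2t)

Coefficient matrix A = [[4, -4], [1, 0]].
Characteristic polynomial det(A - λI) = λ^2 - 4λ + 4 = 0.
Single eigenvalue λ = 2 with algebraic multiplicity 2.
Eigenvector v = (-2,-1); generalized eigenvector w with (A-λI)w=v is (1,1).
General solution: e^(2t)[K_1·v + K_2·(t·v + w)].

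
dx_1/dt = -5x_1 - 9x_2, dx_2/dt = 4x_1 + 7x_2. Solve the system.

x_1(t) = -3K_1e^(t) - 3K_2te^(t) - K_2e^(t), x_2(t) = 2K_1e^(t) + 2K_2te^(t) + K_2e^(t)

Coefficient matrix A = [[-5, -9], [4, 7]].
Characteristic polynomial det(A - λI) = λ^2 - 2λ + 1 = 0.
Single eigenvalue λ = 1 with algebraic multiplicity 2.
Eigenvector v = (-3,2); generalized eigenvector w with (A-λI)w=v is (-1,1).
General solution: e^(t)[K_1·v + K_2·(t·v + w)].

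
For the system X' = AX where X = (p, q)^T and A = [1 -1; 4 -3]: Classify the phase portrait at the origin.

stable improper node

A = [[1,-1],[4,-3]]; det(A-λI) = λ^2 + 2λ + 1.
repeated λ = -1 with a single eigenvector.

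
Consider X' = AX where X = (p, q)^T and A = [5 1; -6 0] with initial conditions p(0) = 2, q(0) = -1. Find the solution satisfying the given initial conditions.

Coefficient matrix A = [[5, 1], [-6, 0]].
Characteristic polynomial det(A - λI) = λ^2 - 5λ + 6 = 0.
Eigenvalues λ = 2, 3.
For λ=2: (A-λI) row 1 is [3, 1], so an eigenvector is (-1, 3).
For λ=3: (A-λI) row 1 is [2, 1], so an eigenvector is (-1, 2).
General solution: K_1e^(2t)(-1,3) + K_2e^(3t)(-1,2).
Applying p(0)=2, q(0)=-1 gives K_1=3, K_2=-5.

p(t) = 5e^(3t) - 3e^(2t), q(t) = -10e^(3t) + 9e^(2t)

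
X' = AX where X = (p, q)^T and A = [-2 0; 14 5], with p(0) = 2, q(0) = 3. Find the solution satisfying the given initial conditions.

p(t) = 2e^(-2t), q(t) = 7e^(5t) - 4e^(-2t)

Coefficient matrix A = [[-2, 0], [14, 5]].
Characteristic polynomial det(A - λI) = λ^2 - 3λ - 10 = 0.
Eigenvalues λ = -2, 5.
For λ=-2: (A-λI) row 2 is [14, 7], so an eigenvector is (1, -2).
For λ=5: (A-λI) row 1 is [-7, 0], so an eigenvector is (0, 1).
General solution: c_1e^(-2t)(1,-2) + c_2e^(5t)(0,1).
Applying p(0)=2, q(0)=3 gives c_1=2, c_2=7.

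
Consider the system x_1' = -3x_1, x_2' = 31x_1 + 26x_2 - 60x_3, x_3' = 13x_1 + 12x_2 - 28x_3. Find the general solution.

x_1(t) = K_1e^(-3t), x_2(t) = K_1e^(-3t) + 2K_2e^(-4t) + 5K_3e^(2t), x_3(t) = K_1e^(-3t) + K_2e^(-4t) + 2K_3e^(2t)

Coefficient matrix A = [[-3, 0, 0], [31, 26, -60], [13, 12, -28]].
det(A - λI) = 0 gives eigenvalues λ = -3, -4, 2.
For λ=-3: eigenvector (1,1,1).
For λ=-4: eigenvector (0,2,1).
For λ=2: eigenvector (0,5,2).
General solution: K_1e^(-3t)(1,1,1) + K_2e^(-4t)(0,2,1) + K_3e^(2t)(0,5,2).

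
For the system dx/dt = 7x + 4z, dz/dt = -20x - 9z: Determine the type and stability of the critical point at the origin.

stable spiral

A = [[7,4],[-20,-9]]; det(A-λI) = λ^2 + 2λ + 17.
λ = -1 ± 4i: negative real part.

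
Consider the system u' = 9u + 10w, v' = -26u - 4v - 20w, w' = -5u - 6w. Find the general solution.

Coefficient matrix A = [[9, 0, 10], [-26, -4, -20], [-5, 0, -6]].
det(A - λI) = 0 gives eigenvalues λ = -4, -1, 4.
For λ=-4: eigenvector (0,1,0).
For λ=-1: eigenvector (-1,2,1).
For λ=4: eigenvector (-2,4,1).
General solution: c_1e^(-4t)(0,1,0) + c_2e^(-t)(-1,2,1) + c_3e^(4t)(-2,4,1).

u(t) = -c_2e^(-t) - 2c_3e^(4t), v(t) = c_1e^(-4t) + 2c_2e^(-t) + 4c_3e^(4t), w(t) = c_2e^(-t) + c_3e^(4t)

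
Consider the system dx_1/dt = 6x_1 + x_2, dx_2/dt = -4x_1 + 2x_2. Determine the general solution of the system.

x_1(t) = -c_1e^(4t) - c_2te^(4t) - c_2e^(4t), x_2(t) = 2c_1e^(4t) + 2c_2te^(4t) + c_2e^(4t)

Coefficient matrix A = [[6, 1], [-4, 2]].
Characteristic polynomial det(A - λI) = λ^2 - 8λ + 16 = 0.
Single eigenvalue λ = 4 with algebraic multiplicity 2.
Eigenvector v = (-1,2); generalized eigenvector w with (A-λI)w=v is (-1,1).
General solution: e^(4t)[c_1·v + c_2·(t·v + w)].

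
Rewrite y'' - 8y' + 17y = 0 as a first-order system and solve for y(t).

y(t) = c_1e^(4t)cos(t) + c_2e^(4t)sin(t)

Let x_1 = y, x_2 = y'. Then x_1' = x_2 and x_2' = -17x_1 + 8x_2.
A = [[0,1],[-17,8]]; det(A-λI) = λ^2 - 8λ + 17.
Eigenvalues λ = 4 ± i.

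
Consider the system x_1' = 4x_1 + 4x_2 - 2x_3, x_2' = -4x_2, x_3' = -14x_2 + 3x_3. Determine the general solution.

x_1(t) = c_1e^(4t) + 2c_2e^(3t), x_2(t) = c_3e^(-4t), x_3(t) = c_2e^(3t) + 2c_3e^(-4t)

Coefficient matrix A = [[4, 4, -2], [0, -4, 0], [0, -14, 3]].
det(A - λI) = 0 gives eigenvalues λ = 4, 3, -4.
For λ=4: eigenvector (1,0,0).
For λ=3: eigenvector (2,0,1).
For λ=-4: eigenvector (0,1,2).
General solution: c_1e^(4t)(1,0,0) + c_2e^(3t)(2,0,1) + c_3e^(-4t)(0,1,2).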